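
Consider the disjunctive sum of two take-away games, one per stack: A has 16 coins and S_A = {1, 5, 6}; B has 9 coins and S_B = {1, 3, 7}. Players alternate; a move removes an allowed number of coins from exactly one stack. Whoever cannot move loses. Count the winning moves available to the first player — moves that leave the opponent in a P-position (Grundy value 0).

0

Stack A, S = {1, 5, 6}:
n :  0  1  2  3  4  5  6  7  8  9 10 11 12 13 14 15 16
G :  0  1  0  1  0  1  2  3  2  3  2  0  1  0  1  0  1
G_A(16) = 1.
Stack B, S = {1, 3, 7}:
G(0) = 0
G(1) = mex{0} = 1
G(2) = mex{1} = 0
G(3) = mex{0,0} = 1
G(4) = mex{1,1} = 0
G(5) = mex{0,0} = 1
G(6) = mex{1,1} = 0
G(7) = mex{0,0,0} = 1
G(8) = mex{1,1,1} = 0
G(9) = mex{0,0,0} = 1
G_B(9) = 1.
Combined Grundy value = 1 ⊕ 1 = 0.
A winning move leaves total XOR = 0, i.e. changes one component's Grundy value g to g ⊕ X where X is the current total.
Stack A: target g' = 1⊕0 = 1, but every legal move changes the Grundy value (mex property), so 0 moves.
Stack B: target g' = 1⊕0 = 1, but every legal move changes the Grundy value (mex property), so 0 moves.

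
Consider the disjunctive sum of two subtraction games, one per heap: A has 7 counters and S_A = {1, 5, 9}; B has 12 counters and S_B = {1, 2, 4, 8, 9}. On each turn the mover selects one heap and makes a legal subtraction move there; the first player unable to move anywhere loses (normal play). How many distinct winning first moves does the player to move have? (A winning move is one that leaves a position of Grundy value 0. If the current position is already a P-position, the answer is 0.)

Heap A, S = {1, 5, 9}:
G(0) = 0
G(1) = mex{0} = 1
G(2) = mex{1} = 0
G(3) = mex{0} = 1
G(4) = mex{1} = 0
G(5) = mex{0,0} = 1
G(6) = mex{1,1} = 0
G(7) = mex{0,0} = 1
G_A(7) = 1.
Heap B, S = {1, 2, 4, 8, 9}:
n :  0  1  2  3  4  5  6  7  8  9 10 11 12
G :  0  1  2  0  1  2  0  1  2  3  4  5  3
G_B(12) = 3.
Combined Grundy value = 1 ⊕ 3 = 2.
A winning move leaves total XOR = 0, i.e. changes one component's Grundy value g to g ⊕ X where X is the current total.
Heap A: need g' = 1⊕2 = 3. Options: 7−1→G=0, 7−5→G=0. Hits: 0.
Heap B: need g' = 3⊕2 = 1. Options: 12−1→G=5, 12−2→G=4, 12−4→G=2, 12−8→G=1, 12−9→G=0. Hits: 1.

1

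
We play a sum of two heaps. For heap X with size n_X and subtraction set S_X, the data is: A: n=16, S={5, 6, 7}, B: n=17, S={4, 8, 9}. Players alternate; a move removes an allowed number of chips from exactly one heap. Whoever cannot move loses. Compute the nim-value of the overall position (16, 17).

1

Heap A, S = {5, 6, 7}:
n :  0  1  2  3  4  5  6  7  8  9 10 11 12 13 14 15 16
G :  0  0  0  0  0  1  1  1  1  1  2  2  0  0  0  0  0
G_A(16) = 0.
Heap B, S = {4, 8, 9}:
n :  0  1  2  3  4  5  6  7  8  9 10 11 12 13 14 15 16 17
G :  0  0  0  0  1  1  1  1  2  2  2  2  3  0  0  0  0  1
G_B(17) = 1.
Combined Grundy value = 0 ⊕ 1 = 1.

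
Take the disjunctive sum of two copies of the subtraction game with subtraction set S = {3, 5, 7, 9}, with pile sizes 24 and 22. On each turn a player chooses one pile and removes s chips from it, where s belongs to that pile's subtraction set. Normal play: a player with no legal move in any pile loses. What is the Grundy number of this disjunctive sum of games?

All piles use S = {3, 5, 7, 9}:
G(0) = 0
G(1) = mex{} = 0
G(2) = mex{} = 0
G(3) = mex{0} = 1
G(4) = mex{0} = 1
G(5) = mex{0,0} = 1
G(6) = mex{1,0} = 2
G(7) = mex{1,0,0} = 2
G(8) = mex{1,1,0} = 2
G(9) = mex{2,1,0,0} = 3
G(10) = mex{2,1,1,0} = 3
G(11) = mex{2,2,1,0} = 3
G(12) = mex{3,2,1,1} = 0
G(13) = mex{3,2,2,1} = 0
G(14) = mex{3,3,2,1} = 0
G(15) = mex{0,3,2,2} = 1
G(16) = mex{0,3,3,2} = 1
G(17) = mex{0,0,3,2} = 1
G(18) = mex{1,0,3,3} = 2
G(19) = mex{1,0,0,3} = 2
G(20) = mex{1,1,0,3} = 2
G(21) = mex{2,1,0,0} = 3
G(22) = mex{2,1,1,0} = 3
G(23) = mex{2,2,1,0} = 3
G(24) = mex{3,2,1,1} = 0
Pile A: G(24) = 0.
Pile B: G(22) = 3.
Combined Grundy value = 0 ⊕ 3 = 3.

3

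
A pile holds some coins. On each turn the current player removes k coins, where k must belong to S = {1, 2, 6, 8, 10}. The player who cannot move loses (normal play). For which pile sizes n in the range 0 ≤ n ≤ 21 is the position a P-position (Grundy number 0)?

n :  0  1  2  3  4  5  6  7  8  9 10 11 12 13 14 15 16 17 18 19 20 21
G :  0  1  2  0  1  2  3  0  1  2  3  4  0  1  2  3  0  1  2  0  1  2
P-positions are exactly the n with G(n) = 0.

0, 3, 7, 12, 16, 19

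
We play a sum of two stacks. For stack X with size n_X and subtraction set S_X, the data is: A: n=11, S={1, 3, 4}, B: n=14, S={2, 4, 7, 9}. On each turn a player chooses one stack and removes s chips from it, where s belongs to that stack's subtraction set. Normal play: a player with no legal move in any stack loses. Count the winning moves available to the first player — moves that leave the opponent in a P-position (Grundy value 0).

Stack A, S = {1, 3, 4}:
n :  0  1  2  3  4  5  6  7  8  9 10 11
G :  0  1  0  1  2  3  2  0  1  0  1  2
G_A(11) = 2.
Stack B, S = {2, 4, 7, 9}:
n :  0  1  2  3  4  5  6  7  8  9 10 11 12 13 14
G :  0  0  1  1  2  2  0  3  1  4  2  0  0  1  1
G_B(14) = 1.
Combined Grundy value = 2 ⊕ 1 = 3.
A winning move leaves total XOR = 0, i.e. changes one component's Grundy value g to g ⊕ X where X is the current total.
Stack A: need g' = 2⊕3 = 1. Options: 11−1→G=1, 11−3→G=1, 11−4→G=0. Hits: 2.
Stack B: need g' = 1⊕3 = 2. Options: 14−2→G=0, 14−4→G=2, 14−7→G=3, 14−9→G=2. Hits: 2.

4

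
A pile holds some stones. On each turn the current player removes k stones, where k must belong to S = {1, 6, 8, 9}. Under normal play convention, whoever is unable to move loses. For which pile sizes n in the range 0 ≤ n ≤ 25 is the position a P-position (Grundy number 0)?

n :  0  1  2  3  4  5  6  7  8  9 10 11 12 13 14 15 16 17 18 19 20 21 22 23 24 25
G :  0  1  0  1  0  1  2  0  1  2  3  2  3  2  0  1  2  0  1  0  1  0  1  2  0  1
P-positions are exactly the n with G(n) = 0.

0, 2, 4, 7, 14, 17, 19, 21, 24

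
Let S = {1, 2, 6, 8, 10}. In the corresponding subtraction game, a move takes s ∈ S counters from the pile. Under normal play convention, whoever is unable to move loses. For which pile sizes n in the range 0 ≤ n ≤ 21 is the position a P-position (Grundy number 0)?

G(0) = 0
G(1) = mex{0} = 1
G(2) = mex{1,0} = 2
G(3) = mex{2,1} = 0
G(4) = mex{0,2} = 1
G(5) = mex{1,0} = 2
G(6) = mex{2,1,0} = 3
G(7) = mex{3,2,1} = 0
G(8) = mex{0,3,2,0} = 1
G(9) = mex{1,0,0,1} = 2
G(10) = mex{2,1,1,2,0} = 3
G(11) = mex{3,2,2,0,1} = 4
G(12) = mex{4,3,3,1,2} = 0
G(13) = mex{0,4,0,2,0} = 1
G(14) = mex{1,0,1,3,1} = 2
G(15) = mex{2,1,2,0,2} = 3
G(16) = mex{3,2,3,1,3} = 0
G(17) = mex{0,3,4,2,0} = 1
G(18) = mex{1,0,0,3,1} = 2
G(19) = mex{2,1,1,4,2} = 0
G(20) = mex{0,2,2,0,3} = 1
G(21) = mex{1,0,3,1,4} = 2
P-positions are exactly the n with G(n) = 0.

0, 3, 7, 12, 16, 19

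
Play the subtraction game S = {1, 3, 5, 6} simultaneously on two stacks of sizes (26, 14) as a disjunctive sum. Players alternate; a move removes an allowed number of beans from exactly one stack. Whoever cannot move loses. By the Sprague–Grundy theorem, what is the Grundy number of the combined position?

All stacks use S = {1, 3, 5, 6}:
n :  0  1  2  3  4  5  6  7  8  9 10 11 12 13 14 15 16 17 18 19 20 21 22 23 24 25 26
G :  0  1  0  1  0  1  2  3  2  3  2  0  1  0  1  0  1  2  3  2  3  2  0  1  0  1  0
Stack A: G(26) = 0.
Stack B: G(14) = 1.
Combined Grundy value = 0 ⊕ 1 = 1.

1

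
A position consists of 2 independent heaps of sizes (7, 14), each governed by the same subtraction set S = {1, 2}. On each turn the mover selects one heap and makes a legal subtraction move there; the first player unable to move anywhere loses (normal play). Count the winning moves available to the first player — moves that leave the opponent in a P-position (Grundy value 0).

2

All heaps use S = {1, 2}:
n :  0  1  2  3  4  5  6  7  8  9 10 11 12 13 14
G :  0  1  2  0  1  2  0  1  2  0  1  2  0  1  2
Heap A: G(7) = 1.
Heap B: G(14) = 2.
Combined Grundy value = 1 ⊕ 2 = 3.
A winning move leaves total XOR = 0, i.e. changes one component's Grundy value g to g ⊕ X where X is the current total.
Heap A: need g' = 1⊕3 = 2. Options: 7−1→G=0, 7−2→G=2. Hits: 1.
Heap B: need g' = 2⊕3 = 1. Options: 14−1→G=1, 14−2→G=0. Hits: 1.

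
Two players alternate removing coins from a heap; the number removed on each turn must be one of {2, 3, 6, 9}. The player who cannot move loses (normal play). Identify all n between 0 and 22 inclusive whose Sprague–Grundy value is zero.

G(0) = 0
G(1) = mex{} = 0
G(2) = mex{0} = 1
G(3) = mex{0,0} = 1
G(4) = mex{1,0} = 2
G(5) = mex{1,1} = 0
G(6) = mex{2,1,0} = 3
G(7) = mex{0,2,0} = 1
G(8) = mex{3,0,1} = 2
G(9) = mex{1,3,1,0} = 2
G(10) = mex{2,1,2,0} = 3
G(11) = mex{2,2,0,1} = 3
G(12) = mex{3,2,3,1} = 0
G(13) = mex{3,3,1,2} = 0
G(14) = mex{0,3,2,0} = 1
G(15) = mex{0,0,2,3} = 1
G(16) = mex{1,0,3,1} = 2
G(17) = mex{1,1,3,2} = 0
G(18) = mex{2,1,0,2} = 3
G(19) = mex{0,2,0,3} = 1
G(20) = mex{3,0,1,3} = 2
G(21) = mex{1,3,1,0} = 2
G(22) = mex{2,1,2,0} = 3
P-positions are exactly the n with G(n) = 0.

0, 1, 5, 12, 13, 17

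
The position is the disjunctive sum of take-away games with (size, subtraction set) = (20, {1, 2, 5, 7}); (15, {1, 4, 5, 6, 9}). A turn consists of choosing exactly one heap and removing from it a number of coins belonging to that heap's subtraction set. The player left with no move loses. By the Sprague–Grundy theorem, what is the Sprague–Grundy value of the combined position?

1

Heap A, S = {1, 2, 5, 7}:
G(0) = 0
G(1) = mex{0} = 1
G(2) = mex{1,0} = 2
G(3) = mex{2,1} = 0
G(4) = mex{0,2} = 1
G(5) = mex{1,0,0} = 2
G(6) = mex{2,1,1} = 0
G(7) = mex{0,2,2,0} = 1
G(8) = mex{1,0,0,1} = 2
G(9) = mex{2,1,1,2} = 0
G(10) = mex{0,2,2,0} = 1
G(11) = mex{1,0,0,1} = 2
G(12) = mex{2,1,1,2} = 0
G(13) = mex{0,2,2,0} = 1
G(14) = mex{1,0,0,1} = 2
G(15) = mex{2,1,1,2} = 0
G(16) = mex{0,2,2,0} = 1
G(17) = mex{1,0,0,1} = 2
G(18) = mex{2,1,1,2} = 0
G(19) = mex{0,2,2,0} = 1
G(20) = mex{1,0,0,1} = 2
G_A(20) = 2.
Heap B, S = {1, 4, 5, 6, 9}:
n :  0  1  2  3  4  5  6  7  8  9 10 11 12 13 14 15
G :  0  1  0  1  2  3  2  3  4  5  0  1  0  1  2  3
G_B(15) = 3.
Combined Grundy value = 2 ⊕ 3 = 1.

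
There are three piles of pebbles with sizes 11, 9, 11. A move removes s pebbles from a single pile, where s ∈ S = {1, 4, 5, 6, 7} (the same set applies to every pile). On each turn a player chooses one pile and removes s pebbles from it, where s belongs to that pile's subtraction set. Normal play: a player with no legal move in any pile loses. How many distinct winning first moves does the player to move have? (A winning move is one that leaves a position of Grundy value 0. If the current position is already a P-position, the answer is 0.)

All piles use S = {1, 4, 5, 6, 7}:
G(0) = 0
G(1) = mex{0} = 1
G(2) = mex{1} = 0
G(3) = mex{0} = 1
G(4) = mex{1,0} = 2
G(5) = mex{2,1,0} = 3
G(6) = mex{3,0,1,0} = 2
G(7) = mex{2,1,0,1,0} = 3
G(8) = mex{3,2,1,0,1} = 4
G(9) = mex{4,3,2,1,0} = 5
G(10) = mex{5,2,3,2,1} = 0
G(11) = mex{0,3,2,3,2} = 1
Pile A: G(11) = 1.
Pile B: G(9) = 5.
Pile C: G(11) = 1.
Combined Grundy value = 1 ⊕ 5 ⊕ 1 = 5.
A winning move leaves total XOR = 0, i.e. changes one component's Grundy value g to g ⊕ X where X is the current total.
Pile A: need g' = 1⊕5 = 4. Options: 11−1→G=0, 11−4→G=3, 11−5→G=2, 11−6→G=3, 11−7→G=2. Hits: 0.
Pile B: need g' = 5⊕5 = 0. Options: 9−1→G=4, 9−4→G=3, 9−5→G=2, 9−6→G=1, 9−7→G=0. Hits: 1.
Pile C: need g' = 1⊕5 = 4. Options: 11−1→G=0, 11−4→G=3, 11−5→G=2, 11−6→G=3, 11−7→G=2. Hits: 0.

1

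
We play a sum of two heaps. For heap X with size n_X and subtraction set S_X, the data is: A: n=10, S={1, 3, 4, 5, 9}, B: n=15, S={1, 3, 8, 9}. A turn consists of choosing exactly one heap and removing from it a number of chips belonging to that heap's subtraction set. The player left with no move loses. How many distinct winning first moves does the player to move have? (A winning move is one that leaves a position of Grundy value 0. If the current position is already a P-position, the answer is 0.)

3

Heap A, S = {1, 3, 4, 5, 9}:
G(0) = 0
G(1) = mex{0} = 1
G(2) = mex{1} = 0
G(3) = mex{0,0} = 1
G(4) = mex{1,1,0} = 2
G(5) = mex{2,0,1,0} = 3
G(6) = mex{3,1,0,1} = 2
G(7) = mex{2,2,1,0} = 3
G(8) = mex{3,3,2,1} = 0
G(9) = mex{0,2,3,2,0} = 1
G(10) = mex{1,3,2,3,1} = 0
G_A(10) = 0.
Heap B, S = {1, 3, 8, 9}:
n :  0  1  2  3  4  5  6  7  8  9 10 11 12 13 14 15
G :  0  1  0  1  0  1  0  1  2  3  2  3  2  3  2  3
G_B(15) = 3.
Combined Grundy value = 0 ⊕ 3 = 3.
A winning move leaves total XOR = 0, i.e. changes one component's Grundy value g to g ⊕ X where X is the current total.
Heap A: need g' = 0⊕3 = 3. Options: 10−1→G=1, 10−3→G=3, 10−4→G=2, 10−5→G=3, 10−9→G=1. Hits: 2.
Heap B: need g' = 3⊕3 = 0. Options: 15−1→G=2, 15−3→G=2, 15−8→G=1, 15−9→G=0. Hits: 1.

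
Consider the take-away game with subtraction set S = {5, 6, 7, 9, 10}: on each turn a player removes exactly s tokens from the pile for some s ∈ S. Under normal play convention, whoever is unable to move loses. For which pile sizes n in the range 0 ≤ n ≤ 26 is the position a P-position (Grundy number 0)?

0, 1, 2, 3, 4, 15, 16, 17, 18, 19

n :  0  1  2  3  4  5  6  7  8  9 10 11 12 13 14 15 16 17 18 19 20 21 22 23 24 25 26
G :  0  0  0  0  0  1  1  1  1  1  2  2  2  2  2  0  0  0  0  0  1  1  1  1  1  2  2
P-positions are exactly the n with G(n) = 0.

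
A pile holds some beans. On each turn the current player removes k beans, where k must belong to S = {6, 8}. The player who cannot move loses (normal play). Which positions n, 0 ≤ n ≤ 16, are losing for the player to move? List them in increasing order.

0, 1, 2, 3, 4, 5, 14, 15, 16

n :  0  1  2  3  4  5  6  7  8  9 10 11 12 13 14 15 16
G :  0  0  0  0  0  0  1  1  1  1  1  1  2  2  0  0  0
P-positions are exactly the n with G(n) = 0.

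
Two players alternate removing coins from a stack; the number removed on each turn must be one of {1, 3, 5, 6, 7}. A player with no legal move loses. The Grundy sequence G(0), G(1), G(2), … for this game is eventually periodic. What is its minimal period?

n :  0  1  2  3  4  5  6  7  8  9 10 11 12 13 14 15 16 17 18 19 20 21 22 23 24 25
G :  0  1  0  1  0  1  2  3  2  3  2  3  0  1  0  1  0  1  2  3  2  3  2  3  0  1
G(n+12) = G(n) holds for n = 0,…,6 (a full window of length max(S) = 7), so the sequence is purely periodic with period 12.

12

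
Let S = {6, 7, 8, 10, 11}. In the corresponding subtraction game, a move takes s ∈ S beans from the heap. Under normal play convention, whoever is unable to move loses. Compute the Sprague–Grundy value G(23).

n :  0  1  2  3  4  5  6  7  8  9 10 11 12 13 14 15 16 17 18 19 20 21 22 23
G :  0  0  0  0  0  0  1  1  1  1  1  1  2  2  2  2  2  0  0  0  0  0  0  1

1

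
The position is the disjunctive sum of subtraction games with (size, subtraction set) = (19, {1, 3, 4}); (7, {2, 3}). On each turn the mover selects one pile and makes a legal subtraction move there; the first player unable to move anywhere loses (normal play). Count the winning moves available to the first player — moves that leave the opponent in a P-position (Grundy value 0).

1

Pile A, S = {1, 3, 4}:
n :  0  1  2  3  4  5  6  7  8  9 10 11 12 13 14 15 16 17 18 19
G :  0  1  0  1  2  3  2  0  1  0  1  2  3  2  0  1  0  1  2  3
G_A(19) = 3.
Pile B, S = {2, 3}:
G(0) = 0
G(1) = mex{} = 0
G(2) = mex{0} = 1
G(3) = mex{0,0} = 1
G(4) = mex{1,0} = 2
G(5) = mex{1,1} = 0
G(6) = mex{2,1} = 0
G(7) = mex{0,2} = 1
G_B(7) = 1.
Combined Grundy value = 3 ⊕ 1 = 2.
A winning move leaves total XOR = 0, i.e. changes one component's Grundy value g to g ⊕ X where X is the current total.
Pile A: need g' = 3⊕2 = 1. Options: 19−1→G=2, 19−3→G=0, 19−4→G=1. Hits: 1.
Pile B: need g' = 1⊕2 = 3. Options: 7−2→G=0, 7−3→G=2. Hits: 0.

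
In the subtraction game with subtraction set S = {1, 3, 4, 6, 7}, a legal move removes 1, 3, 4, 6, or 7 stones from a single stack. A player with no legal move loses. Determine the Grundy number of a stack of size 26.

G(0) = 0
G(1) = mex{0} = 1
G(2) = mex{1} = 0
G(3) = mex{0,0} = 1
G(4) = mex{1,1,0} = 2
G(5) = mex{2,0,1} = 3
G(6) = mex{3,1,0,0} = 2
G(7) = mex{2,2,1,1,0} = 3
G(8) = mex{3,3,2,0,1} = 4
G(9) = mex{4,2,3,1,0} = 5
G(10) = mex{5,3,2,2,1} = 0
G(11) = mex{0,4,3,3,2} = 1
G(12) = mex{1,5,4,2,3} = 0
G(13) = mex{0,0,5,3,2} = 1
G(14) = mex{1,1,0,4,3} = 2
G(15) = mex{2,0,1,5,4} = 3
G(16) = mex{3,1,0,0,5} = 2
G(17) = mex{2,2,1,1,0} = 3
G(18) = mex{3,3,2,0,1} = 4
G(19) = mex{4,2,3,1,0} = 5
G(20) = mex{5,3,2,2,1} = 0
G(21) = mex{0,4,3,3,2} = 1
G(22) = mex{1,5,4,2,3} = 0
G(23) = mex{0,0,5,3,2} = 1
G(24) = mex{1,1,0,4,3} = 2
G(25) = mex{2,0,1,5,4} = 3
G(26) = mex{3,1,0,0,5} = 2

2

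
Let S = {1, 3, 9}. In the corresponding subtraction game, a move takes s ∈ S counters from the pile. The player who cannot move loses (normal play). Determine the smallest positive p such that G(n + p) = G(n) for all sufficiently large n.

2

n :  0  1  2  3  4  5  6  7  8  9 10 11 12 13 14
G :  0  1  0  1  0  1  0  1  0  1  0  1  0  1  0
G(n+2) = G(n) holds for n = 0,…,8 (a full window of length max(S) = 9), so the sequence is purely periodic with period 2.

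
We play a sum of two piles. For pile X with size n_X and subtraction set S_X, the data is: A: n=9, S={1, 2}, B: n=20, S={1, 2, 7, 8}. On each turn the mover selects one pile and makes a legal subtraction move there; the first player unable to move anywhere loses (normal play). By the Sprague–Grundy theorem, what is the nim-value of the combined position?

Pile A, S = {1, 2}:
G(0) = 0
G(1) = mex{0} = 1
G(2) = mex{1,0} = 2
G(3) = mex{2,1} = 0
G(4) = mex{0,2} = 1
G(5) = mex{1,0} = 2
G(6) = mex{2,1} = 0
G(7) = mex{0,2} = 1
G(8) = mex{1,0} = 2
G(9) = mex{2,1} = 0
G_A(9) = 0.
Pile B, S = {1, 2, 7, 8}:
n :  0  1  2  3  4  5  6  7  8  9 10 11 12 13 14 15 16 17 18 19 20
G :  0  1  2  0  1  2  0  1  2  0  1  2  0  1  2  0  1  2  0  1  2
G_B(20) = 2.
Combined Grundy value = 0 ⊕ 2 = 2.

2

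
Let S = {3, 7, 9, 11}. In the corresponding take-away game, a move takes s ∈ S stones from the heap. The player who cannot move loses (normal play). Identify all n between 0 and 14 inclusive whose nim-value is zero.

0, 1, 2, 6, 14

G(0) = 0
G(1) = mex{} = 0
G(2) = mex{} = 0
G(3) = mex{0} = 1
G(4) = mex{0} = 1
G(5) = mex{0} = 1
G(6) = mex{1} = 0
G(7) = mex{1,0} = 2
G(8) = mex{1,0} = 2
G(9) = mex{0,0,0} = 1
G(10) = mex{2,1,0} = 3
G(11) = mex{2,1,0,0} = 3
G(12) = mex{1,1,1,0} = 2
G(13) = mex{3,0,1,0} = 2
G(14) = mex{3,2,1,1} = 0
P-positions are exactly the n with G(n) = 0.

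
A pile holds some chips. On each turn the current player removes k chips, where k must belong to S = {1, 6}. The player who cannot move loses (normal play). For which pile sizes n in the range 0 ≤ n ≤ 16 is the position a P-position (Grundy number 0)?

G(0) = 0
G(1) = mex{0} = 1
G(2) = mex{1} = 0
G(3) = mex{0} = 1
G(4) = mex{1} = 0
G(5) = mex{0} = 1
G(6) = mex{1,0} = 2
G(7) = mex{2,1} = 0
G(8) = mex{0,0} = 1
G(9) = mex{1,1} = 0
G(10) = mex{0,0} = 1
G(11) = mex{1,1} = 0
G(12) = mex{0,2} = 1
G(13) = mex{1,0} = 2
G(14) = mex{2,1} = 0
G(15) = mex{0,0} = 1
G(16) = mex{1,1} = 0
P-positions are exactly the n with G(n) = 0.

0, 2, 4, 7, 9, 11, 14, 16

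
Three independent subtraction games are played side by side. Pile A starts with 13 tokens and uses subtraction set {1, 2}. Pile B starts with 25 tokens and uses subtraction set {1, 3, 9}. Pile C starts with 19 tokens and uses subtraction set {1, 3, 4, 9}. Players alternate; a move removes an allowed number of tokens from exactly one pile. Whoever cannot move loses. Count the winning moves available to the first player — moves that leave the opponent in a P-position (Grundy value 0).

0

Pile A, S = {1, 2}:
G(0) = 0
G(1) = mex{0} = 1
G(2) = mex{1,0} = 2
G(3) = mex{2,1} = 0
G(4) = mex{0,2} = 1
G(5) = mex{1,0} = 2
G(6) = mex{2,1} = 0
G(7) = mex{0,2} = 1
G(8) = mex{1,0} = 2
G(9) = mex{2,1} = 0
G(10) = mex{0,2} = 1
G(11) = mex{1,0} = 2
G(12) = mex{2,1} = 0
G(13) = mex{0,2} = 1
G_A(13) = 1.
Pile B, S = {1, 3, 9}:
G(0) = 0
G(1) = mex{0} = 1
G(2) = mex{1} = 0
G(3) = mex{0,0} = 1
G(4) = mex{1,1} = 0
G(5) = mex{0,0} = 1
G(6) = mex{1,1} = 0
G(7) = mex{0,0} = 1
G(8) = mex{1,1} = 0
G(9) = mex{0,0,0} = 1
G(10) = mex{1,1,1} = 0
G(11) = mex{0,0,0} = 1
G(12) = mex{1,1,1} = 0
G(13) = mex{0,0,0} = 1
G(14) = mex{1,1,1} = 0
G(15) = mex{0,0,0} = 1
G(16) = mex{1,1,1} = 0
G(17) = mex{0,0,0} = 1
G(18) = mex{1,1,1} = 0
G(19) = mex{0,0,0} = 1
G(20) = mex{1,1,1} = 0
G(21) = mex{0,0,0} = 1
G(22) = mex{1,1,1} = 0
G(23) = mex{0,0,0} = 1
G(24) = mex{1,1,1} = 0
G(25) = mex{0,0,0} = 1
G_B(25) = 1.
Pile C, S = {1, 3, 4, 9}:
G(0) = 0
G(1) = mex{0} = 1
G(2) = mex{1} = 0
G(3) = mex{0,0} = 1
G(4) = mex{1,1,0} = 2
G(5) = mex{2,0,1} = 3
G(6) = mex{3,1,0} = 2
G(7) = mex{2,2,1} = 0
G(8) = mex{0,3,2} = 1
G(9) = mex{1,2,3,0} = 4
G(10) = mex{4,0,2,1} = 3
G(11) = mex{3,1,0,0} = 2
G(12) = mex{2,4,1,1} = 0
G(13) = mex{0,3,4,2} = 1
G(14) = mex{1,2,3,3} = 0
G(15) = mex{0,0,2,2} = 1
G(16) = mex{1,1,0,0} = 2
G(17) = mex{2,0,1,1} = 3
G(18) = mex{3,1,0,4} = 2
G(19) = mex{2,2,1,3} = 0
G_C(19) = 0.
Combined Grundy value = 1 ⊕ 1 ⊕ 0 = 0.
A winning move leaves total XOR = 0, i.e. changes one component's Grundy value g to g ⊕ X where X is the current total.
Pile A: target g' = 1⊕0 = 1, but every legal move changes the Grundy value (mex property), so 0 moves.
Pile B: target g' = 1⊕0 = 1, but every legal move changes the Grundy value (mex property), so 0 moves.
Pile C: target g' = 0⊕0 = 0, but every legal move changes the Grundy value (mex property), so 0 moves.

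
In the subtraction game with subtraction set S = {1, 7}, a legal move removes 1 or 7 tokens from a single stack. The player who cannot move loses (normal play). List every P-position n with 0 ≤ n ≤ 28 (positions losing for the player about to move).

0, 2, 4, 6, 8, 10, 12, 14, 16, 18, 20, 22, 24, 26, 28

G(0) = 0
G(1) = mex{0} = 1
G(2) = mex{1} = 0
G(3) = mex{0} = 1
G(4) = mex{1} = 0
G(5) = mex{0} = 1
G(6) = mex{1} = 0
G(7) = mex{0,0} = 1
G(8) = mex{1,1} = 0
G(9) = mex{0,0} = 1
G(10) = mex{1,1} = 0
G(11) = mex{0,0} = 1
G(12) = mex{1,1} = 0
G(13) = mex{0,0} = 1
G(14) = mex{1,1} = 0
G(15) = mex{0,0} = 1
G(16) = mex{1,1} = 0
G(17) = mex{0,0} = 1
G(18) = mex{1,1} = 0
G(19) = mex{0,0} = 1
G(20) = mex{1,1} = 0
G(21) = mex{0,0} = 1
G(22) = mex{1,1} = 0
G(23) = mex{0,0} = 1
G(24) = mex{1,1} = 0
G(25) = mex{0,0} = 1
G(26) = mex{1,1} = 0
G(27) = mex{0,0} = 1
G(28) = mex{1,1} = 0
P-positions are exactly the n with G(n) = 0.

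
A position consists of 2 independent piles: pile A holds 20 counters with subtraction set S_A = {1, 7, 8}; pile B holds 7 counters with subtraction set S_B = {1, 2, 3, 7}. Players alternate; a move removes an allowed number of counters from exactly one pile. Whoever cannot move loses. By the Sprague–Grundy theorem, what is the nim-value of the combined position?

Pile A, S = {1, 7, 8}:
G(0) = 0
G(1) = mex{0} = 1
G(2) = mex{1} = 0
G(3) = mex{0} = 1
G(4) = mex{1} = 0
G(5) = mex{0} = 1
G(6) = mex{1} = 0
G(7) = mex{0,0} = 1
G(8) = mex{1,1,0} = 2
G(9) = mex{2,0,1} = 3
G(10) = mex{3,1,0} = 2
G(11) = mex{2,0,1} = 3
G(12) = mex{3,1,0} = 2
G(13) = mex{2,0,1} = 3
G(14) = mex{3,1,0} = 2
G(15) = mex{2,2,1} = 0
G(16) = mex{0,3,2} = 1
G(17) = mex{1,2,3} = 0
G(18) = mex{0,3,2} = 1
G(19) = mex{1,2,3} = 0
G(20) = mex{0,3,2} = 1
G_A(20) = 1.
Pile B, S = {1, 2, 3, 7}:
n : 0 1 2 3 4 5 6 7
G : 0 1 2 3 0 1 2 3
G_B(7) = 3.
Combined Grundy value = 1 ⊕ 3 = 2.

2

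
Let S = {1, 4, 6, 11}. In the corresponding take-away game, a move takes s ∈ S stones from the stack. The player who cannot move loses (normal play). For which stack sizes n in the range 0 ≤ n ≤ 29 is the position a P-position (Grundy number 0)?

0, 2, 5, 7, 10, 12, 15, 17, 20, 22, 25, 27

G(0) = 0
G(1) = mex{0} = 1
G(2) = mex{1} = 0
G(3) = mex{0} = 1
G(4) = mex{1,0} = 2
G(5) = mex{2,1} = 0
G(6) = mex{0,0,0} = 1
G(7) = mex{1,1,1} = 0
G(8) = mex{0,2,0} = 1
G(9) = mex{1,0,1} = 2
G(10) = mex{2,1,2} = 0
G(11) = mex{0,0,0,0} = 1
G(12) = mex{1,1,1,1} = 0
G(13) = mex{0,2,0,0} = 1
G(14) = mex{1,0,1,1} = 2
G(15) = mex{2,1,2,2} = 0
G(16) = mex{0,0,0,0} = 1
G(17) = mex{1,1,1,1} = 0
G(18) = mex{0,2,0,0} = 1
G(19) = mex{1,0,1,1} = 2
G(20) = mex{2,1,2,2} = 0
G(21) = mex{0,0,0,0} = 1
G(22) = mex{1,1,1,1} = 0
G(23) = mex{0,2,0,0} = 1
G(24) = mex{1,0,1,1} = 2
G(25) = mex{2,1,2,2} = 0
G(26) = mex{0,0,0,0} = 1
G(27) = mex{1,1,1,1} = 0
G(28) = mex{0,2,0,0} = 1
G(29) = mex{1,0,1,1} = 2
P-positions are exactly the n with G(n) = 0.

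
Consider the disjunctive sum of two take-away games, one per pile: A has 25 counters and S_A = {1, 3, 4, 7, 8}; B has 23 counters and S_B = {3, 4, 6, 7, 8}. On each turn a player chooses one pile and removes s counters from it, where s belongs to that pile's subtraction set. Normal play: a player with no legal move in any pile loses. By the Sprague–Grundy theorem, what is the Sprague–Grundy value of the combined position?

Pile A, S = {1, 3, 4, 7, 8}:
G(0) = 0
G(1) = mex{0} = 1
G(2) = mex{1} = 0
G(3) = mex{0,0} = 1
G(4) = mex{1,1,0} = 2
G(5) = mex{2,0,1} = 3
G(6) = mex{3,1,0} = 2
G(7) = mex{2,2,1,0} = 3
G(8) = mex{3,3,2,1,0} = 4
G(9) = mex{4,2,3,0,1} = 5
G(10) = mex{5,3,2,1,0} = 4
G(11) = mex{4,4,3,2,1} = 0
G(12) = mex{0,5,4,3,2} = 1
G(13) = mex{1,4,5,2,3} = 0
G(14) = mex{0,0,4,3,2} = 1
G(15) = mex{1,1,0,4,3} = 2
G(16) = mex{2,0,1,5,4} = 3
G(17) = mex{3,1,0,4,5} = 2
G(18) = mex{2,2,1,0,4} = 3
G(19) = mex{3,3,2,1,0} = 4
G(20) = mex{4,2,3,0,1} = 5
G(21) = mex{5,3,2,1,0} = 4
G(22) = mex{4,4,3,2,1} = 0
G(23) = mex{0,5,4,3,2} = 1
G(24) = mex{1,4,5,2,3} = 0
G(25) = mex{0,0,4,3,2} = 1
G_A(25) = 1.
Pile B, S = {3, 4, 6, 7, 8}:
G(0) = 0
G(1) = mex{} = 0
G(2) = mex{} = 0
G(3) = mex{0} = 1
G(4) = mex{0,0} = 1
G(5) = mex{0,0} = 1
G(6) = mex{1,0,0} = 2
G(7) = mex{1,1,0,0} = 2
G(8) = mex{1,1,0,0,0} = 2
G(9) = mex{2,1,1,0,0} = 3
G(10) = mex{2,2,1,1,0} = 3
G(11) = mex{2,2,1,1,1} = 0
G(12) = mex{3,2,2,1,1} = 0
G(13) = mex{3,3,2,2,1} = 0
G(14) = mex{0,3,2,2,2} = 1
G(15) = mex{0,0,3,2,2} = 1
G(16) = mex{0,0,3,3,2} = 1
G(17) = mex{1,0,0,3,3} = 2
G(18) = mex{1,1,0,0,3} = 2
G(19) = mex{1,1,0,0,0} = 2
G(20) = mex{2,1,1,0,0} = 3
G(21) = mex{2,2,1,1,0} = 3
G(22) = mex{2,2,1,1,1} = 0
G(23) = mex{3,2,2,1,1} = 0
G_B(23) = 0.
Combined Grundy value = 1 ⊕ 0 = 1.

1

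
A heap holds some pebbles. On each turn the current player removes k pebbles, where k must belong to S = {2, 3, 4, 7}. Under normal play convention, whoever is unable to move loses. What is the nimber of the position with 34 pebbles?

0

G(0) = 0
G(1) = mex{} = 0
G(2) = mex{0} = 1
G(3) = mex{0,0} = 1
G(4) = mex{1,0,0} = 2
G(5) = mex{1,1,0} = 2
G(6) = mex{2,1,1} = 0
G(7) = mex{2,2,1,0} = 3
G(8) = mex{0,2,2,0} = 1
G(9) = mex{3,0,2,1} = 4
G(10) = mex{1,3,0,1} = 2
G(11) = mex{4,1,3,2} = 0
G(12) = mex{2,4,1,2} = 0
G(13) = mex{0,2,4,0} = 1
G(14) = mex{0,0,2,3} = 1
G(15) = mex{1,0,0,1} = 2
G(16) = mex{1,1,0,4} = 2
G(17) = mex{2,1,1,2} = 0
G(18) = mex{2,2,1,0} = 3
G(19) = mex{0,2,2,0} = 1
G(20) = mex{3,0,2,1} = 4
G(21) = mex{1,3,0,1} = 2
G(22) = mex{4,1,3,2} = 0
G(23) = mex{2,4,1,2} = 0
G(24) = mex{0,2,4,0} = 1
G(25) = mex{0,0,2,3} = 1
G(26) = mex{1,0,0,1} = 2
G(27) = mex{1,1,0,4} = 2
G(28) = mex{2,1,1,2} = 0
G(29) = mex{2,2,1,0} = 3
G(30) = mex{0,2,2,0} = 1
G(31) = mex{3,0,2,1} = 4
G(32) = mex{1,3,0,1} = 2
G(33) = mex{4,1,3,2} = 0
G(34) = mex{2,4,1,2} = 0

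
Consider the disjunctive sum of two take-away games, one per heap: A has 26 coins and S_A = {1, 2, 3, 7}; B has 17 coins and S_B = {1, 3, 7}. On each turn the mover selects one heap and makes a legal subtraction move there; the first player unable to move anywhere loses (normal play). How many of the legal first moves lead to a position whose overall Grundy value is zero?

Heap A, S = {1, 2, 3, 7}:
G(0) = 0
G(1) = mex{0} = 1
G(2) = mex{1,0} = 2
G(3) = mex{2,1,0} = 3
G(4) = mex{3,2,1} = 0
G(5) = mex{0,3,2} = 1
G(6) = mex{1,0,3} = 2
G(7) = mex{2,1,0,0} = 3
G(8) = mex{3,2,1,1} = 0
G(9) = mex{0,3,2,2} = 1
G(10) = mex{1,0,3,3} = 2
G(11) = mex{2,1,0,0} = 3
G(12) = mex{3,2,1,1} = 0
G(13) = mex{0,3,2,2} = 1
G(14) = mex{1,0,3,3} = 2
G(15) = mex{2,1,0,0} = 3
G(16) = mex{3,2,1,1} = 0
G(17) = mex{0,3,2,2} = 1
G(18) = mex{1,0,3,3} = 2
G(19) = mex{2,1,0,0} = 3
G(20) = mex{3,2,1,1} = 0
G(21) = mex{0,3,2,2} = 1
G(22) = mex{1,0,3,3} = 2
G(23) = mex{2,1,0,0} = 3
G(24) = mex{3,2,1,1} = 0
G(25) = mex{0,3,2,2} = 1
G(26) = mex{1,0,3,3} = 2
G_A(26) = 2.
Heap B, S = {1, 3, 7}:
G(0) = 0
G(1) = mex{0} = 1
G(2) = mex{1} = 0
G(3) = mex{0,0} = 1
G(4) = mex{1,1} = 0
G(5) = mex{0,0} = 1
G(6) = mex{1,1} = 0
G(7) = mex{0,0,0} = 1
G(8) = mex{1,1,1} = 0
G(9) = mex{0,0,0} = 1
G(10) = mex{1,1,1} = 0
G(11) = mex{0,0,0} = 1
G(12) = mex{1,1,1} = 0
G(13) = mex{0,0,0} = 1
G(14) = mex{1,1,1} = 0
G(15) = mex{0,0,0} = 1
G(16) = mex{1,1,1} = 0
G(17) = mex{0,0,0} = 1
G_B(17) = 1.
Combined Grundy value = 2 ⊕ 1 = 3.
A winning move leaves total XOR = 0, i.e. changes one component's Grundy value g to g ⊕ X where X is the current total.
Heap A: need g' = 2⊕3 = 1. Options: 26−1→G=1, 26−2→G=0, 26−3→G=3, 26−7→G=3. Hits: 1.
Heap B: need g' = 1⊕3 = 2. Options: 17−1→G=0, 17−3→G=0, 17−7→G=0. Hits: 0.

1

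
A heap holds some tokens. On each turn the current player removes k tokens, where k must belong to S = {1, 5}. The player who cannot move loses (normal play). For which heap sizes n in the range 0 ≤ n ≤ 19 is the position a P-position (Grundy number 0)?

0, 2, 4, 6, 8, 10, 12, 14, 16, 18

n :  0  1  2  3  4  5  6  7  8  9 10 11 12 13 14 15 16 17 18 19
G :  0  1  0  1  0  1  0  1  0  1  0  1  0  1  0  1  0  1  0  1
P-positions are exactly the n with G(n) = 0.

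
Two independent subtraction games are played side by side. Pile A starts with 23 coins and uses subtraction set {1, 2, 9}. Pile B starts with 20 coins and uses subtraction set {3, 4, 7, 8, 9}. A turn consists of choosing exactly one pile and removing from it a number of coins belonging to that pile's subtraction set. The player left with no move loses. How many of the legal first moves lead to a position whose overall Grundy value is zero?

3

Pile A, S = {1, 2, 9}:
n :  0  1  2  3  4  5  6  7  8  9 10 11 12 13 14 15 16 17 18 19 20 21 22 23
G :  0  1  2  0  1  2  0  1  2  3  0  1  2  0  1  2  0  1  2  3  0  1  2  0
G_A(23) = 0.
Pile B, S = {3, 4, 7, 8, 9}:
n :  0  1  2  3  4  5  6  7  8  9 10 11 12 13 14 15 16 17 18 19 20
G :  0  0  0  1  1  1  2  2  2  3  3  3  0  0  0  1  1  1  2  2  2
G_B(20) = 2.
Combined Grundy value = 0 ⊕ 2 = 2.
A winning move leaves total XOR = 0, i.e. changes one component's Grundy value g to g ⊕ X where X is the current total.
Pile A: need g' = 0⊕2 = 2. Options: 23−1→G=2, 23−2→G=1, 23−9→G=1. Hits: 1.
Pile B: need g' = 2⊕2 = 0. Options: 20−3→G=1, 20−4→G=1, 20−7→G=0, 20−8→G=0, 20−9→G=3. Hits: 2.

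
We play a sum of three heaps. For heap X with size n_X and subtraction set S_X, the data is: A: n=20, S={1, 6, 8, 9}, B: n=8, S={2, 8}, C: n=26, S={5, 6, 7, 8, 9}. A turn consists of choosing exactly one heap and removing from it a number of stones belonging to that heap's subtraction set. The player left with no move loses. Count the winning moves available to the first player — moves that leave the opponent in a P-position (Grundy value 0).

Heap A, S = {1, 6, 8, 9}:
n :  0  1  2  3  4  5  6  7  8  9 10 11 12 13 14 15 16 17 18 19 20
G :  0  1  0  1  0  1  2  0  1  2  3  2  3  2  0  1  2  0  1  0  1
G_A(20) = 1.
Heap B, S = {2, 8}:
n : 0 1 2 3 4 5 6 7 8
G : 0 0 1 1 0 0 1 1 2
G_B(8) = 2.
Heap C, S = {5, 6, 7, 8, 9}:
G(0) = 0
G(1) = mex{} = 0
G(2) = mex{} = 0
G(3) = mex{} = 0
G(4) = mex{} = 0
G(5) = mex{0} = 1
G(6) = mex{0,0} = 1
G(7) = mex{0,0,0} = 1
G(8) = mex{0,0,0,0} = 1
G(9) = mex{0,0,0,0,0} = 1
G(10) = mex{1,0,0,0,0} = 2
G(11) = mex{1,1,0,0,0} = 2
G(12) = mex{1,1,1,0,0} = 2
G(13) = mex{1,1,1,1,0} = 2
G(14) = mex{1,1,1,1,1} = 0
G(15) = mex{2,1,1,1,1} = 0
G(16) = mex{2,2,1,1,1} = 0
G(17) = mex{2,2,2,1,1} = 0
G(18) = mex{2,2,2,2,1} = 0
G(19) = mex{0,2,2,2,2} = 1
G(20) = mex{0,0,2,2,2} = 1
G(21) = mex{0,0,0,2,2} = 1
G(22) = mex{0,0,0,0,2} = 1
G(23) = mex{0,0,0,0,0} = 1
G(24) = mex{1,0,0,0,0} = 2
G(25) = mex{1,1,0,0,0} = 2
G(26) = mex{1,1,1,0,0} = 2
G_C(26) = 2.
Combined Grundy value = 1 ⊕ 2 ⊕ 2 = 1.
A winning move leaves total XOR = 0, i.e. changes one component's Grundy value g to g ⊕ X where X is the current total.
Heap A: need g' = 1⊕1 = 0. Options: 20−1→G=0, 20−6→G=0, 20−8→G=3, 20−9→G=2. Hits: 2.
Heap B: need g' = 2⊕1 = 3. Options: 8−2→G=1, 8−8→G=0. Hits: 0.
Heap C: need g' = 2⊕1 = 3. Options: 26−5→G=1, 26−6→G=1, 26−7→G=1, 26−8→G=0, 26−9→G=0. Hits: 0.

2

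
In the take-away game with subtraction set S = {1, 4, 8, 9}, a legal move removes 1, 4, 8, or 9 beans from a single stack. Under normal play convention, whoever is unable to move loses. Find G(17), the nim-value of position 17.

0

n :  0  1  2  3  4  5  6  7  8  9 10 11 12 13 14 15 16 17
G :  0  1  0  1  2  0  1  0  1  2  3  2  0  1  2  3  2  0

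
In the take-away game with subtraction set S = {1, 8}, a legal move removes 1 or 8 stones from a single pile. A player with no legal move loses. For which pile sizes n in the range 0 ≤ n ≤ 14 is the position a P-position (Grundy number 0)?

0, 2, 4, 6, 9, 11, 13

n :  0  1  2  3  4  5  6  7  8  9 10 11 12 13 14
G :  0  1  0  1  0  1  0  1  2  0  1  0  1  0  1
P-positions are exactly the n with G(n) = 0.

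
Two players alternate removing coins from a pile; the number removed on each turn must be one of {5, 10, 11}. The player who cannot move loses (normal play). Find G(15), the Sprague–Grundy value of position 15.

G(0) = 0
G(1) = mex{} = 0
G(2) = mex{} = 0
G(3) = mex{} = 0
G(4) = mex{} = 0
G(5) = mex{0} = 1
G(6) = mex{0} = 1
G(7) = mex{0} = 1
G(8) = mex{0} = 1
G(9) = mex{0} = 1
G(10) = mex{1,0} = 2
G(11) = mex{1,0,0} = 2
G(12) = mex{1,0,0} = 2
G(13) = mex{1,0,0} = 2
G(14) = mex{1,0,0} = 2
G(15) = mex{2,1,0} = 3

3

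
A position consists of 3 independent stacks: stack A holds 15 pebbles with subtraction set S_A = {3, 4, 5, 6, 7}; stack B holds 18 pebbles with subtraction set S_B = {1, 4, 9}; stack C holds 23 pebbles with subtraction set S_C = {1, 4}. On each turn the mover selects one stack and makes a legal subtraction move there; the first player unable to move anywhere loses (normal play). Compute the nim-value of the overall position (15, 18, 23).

Stack A, S = {3, 4, 5, 6, 7}:
n :  0  1  2  3  4  5  6  7  8  9 10 11 12 13 14 15
G :  0  0  0  1  1  1  2  2  2  3  0  0  0  1  1  1
G_A(15) = 1.
Stack B, S = {1, 4, 9}:
n :  0  1  2  3  4  5  6  7  8  9 10 11 12 13 14 15 16 17 18
G :  0  1  0  1  2  0  1  0  1  2  0  1  0  1  2  0  1  0  1
G_B(18) = 1.
Stack C, S = {1, 4}:
G(0) = 0
G(1) = mex{0} = 1
G(2) = mex{1} = 0
G(3) = mex{0} = 1
G(4) = mex{1,0} = 2
G(5) = mex{2,1} = 0
G(6) = mex{0,0} = 1
G(7) = mex{1,1} = 0
G(8) = mex{0,2} = 1
G(9) = mex{1,0} = 2
G(10) = mex{2,1} = 0
G(11) = mex{0,0} = 1
G(12) = mex{1,1} = 0
G(13) = mex{0,2} = 1
G(14) = mex{1,0} = 2
G(15) = mex{2,1} = 0
G(16) = mex{0,0} = 1
G(17) = mex{1,1} = 0
G(18) = mex{0,2} = 1
G(19) = mex{1,0} = 2
G(20) = mex{2,1} = 0
G(21) = mex{0,0} = 1
G(22) = mex{1,1} = 0
G(23) = mex{0,2} = 1
G_C(23) = 1.
Combined Grundy value = 1 ⊕ 1 ⊕ 1 = 1.

1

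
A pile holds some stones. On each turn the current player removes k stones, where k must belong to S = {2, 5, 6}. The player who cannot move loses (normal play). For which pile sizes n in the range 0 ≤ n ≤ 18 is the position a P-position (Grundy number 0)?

0, 1, 4, 8, 11, 12, 15

n :  0  1  2  3  4  5  6  7  8  9 10 11 12 13 14 15 16 17 18
G :  0  0  1  1  0  2  1  3  0  2  1  0  0  1  1  0  2  1  3
P-positions are exactly the n with G(n) = 0.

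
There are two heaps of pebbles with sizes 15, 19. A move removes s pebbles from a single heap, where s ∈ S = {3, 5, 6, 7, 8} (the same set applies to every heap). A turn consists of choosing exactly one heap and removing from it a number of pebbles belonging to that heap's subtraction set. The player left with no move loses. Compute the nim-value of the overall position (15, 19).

All heaps use S = {3, 5, 6, 7, 8}:
G(0) = 0
G(1) = mex{} = 0
G(2) = mex{} = 0
G(3) = mex{0} = 1
G(4) = mex{0} = 1
G(5) = mex{0,0} = 1
G(6) = mex{1,0,0} = 2
G(7) = mex{1,0,0,0} = 2
G(8) = mex{1,1,0,0,0} = 2
G(9) = mex{2,1,1,0,0} = 3
G(10) = mex{2,1,1,1,0} = 3
G(11) = mex{2,2,1,1,1} = 0
G(12) = mex{3,2,2,1,1} = 0
G(13) = mex{3,2,2,2,1} = 0
G(14) = mex{0,3,2,2,2} = 1
G(15) = mex{0,3,3,2,2} = 1
G(16) = mex{0,0,3,3,2} = 1
G(17) = mex{1,0,0,3,3} = 2
G(18) = mex{1,0,0,0,3} = 2
G(19) = mex{1,1,0,0,0} = 2
Heap A: G(15) = 1.
Heap B: G(19) = 2.
Combined Grundy value = 1 ⊕ 2 = 3.

3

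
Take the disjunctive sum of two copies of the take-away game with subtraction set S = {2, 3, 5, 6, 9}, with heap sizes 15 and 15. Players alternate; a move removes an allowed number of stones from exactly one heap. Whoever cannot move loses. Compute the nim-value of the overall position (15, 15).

All heaps use S = {2, 3, 5, 6, 9}:
n :  0  1  2  3  4  5  6  7  8  9 10 11 12 13 14 15
G :  0  0  1  1  2  2  3  3  0  4  1  5  0  4  1  2
Heap A: G(15) = 2.
Heap B: G(15) = 2.
Combined Grundy value = 2 ⊕ 2 = 0.

0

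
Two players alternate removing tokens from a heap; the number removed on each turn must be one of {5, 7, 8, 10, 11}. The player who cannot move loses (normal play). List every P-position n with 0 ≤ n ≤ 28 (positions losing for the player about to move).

G(0) = 0
G(1) = mex{} = 0
G(2) = mex{} = 0
G(3) = mex{} = 0
G(4) = mex{} = 0
G(5) = mex{0} = 1
G(6) = mex{0} = 1
G(7) = mex{0,0} = 1
G(8) = mex{0,0,0} = 1
G(9) = mex{0,0,0} = 1
G(10) = mex{1,0,0,0} = 2
G(11) = mex{1,0,0,0,0} = 2
G(12) = mex{1,1,0,0,0} = 2
G(13) = mex{1,1,1,0,0} = 2
G(14) = mex{1,1,1,0,0} = 2
G(15) = mex{2,1,1,1,0} = 3
G(16) = mex{2,1,1,1,1} = 0
G(17) = mex{2,2,1,1,1} = 0
G(18) = mex{2,2,2,1,1} = 0
G(19) = mex{2,2,2,1,1} = 0
G(20) = mex{3,2,2,2,1} = 0
G(21) = mex{0,2,2,2,2} = 1
G(22) = mex{0,3,2,2,2} = 1
G(23) = mex{0,0,3,2,2} = 1
G(24) = mex{0,0,0,2,2} = 1
G(25) = mex{0,0,0,3,2} = 1
G(26) = mex{1,0,0,0,3} = 2
G(27) = mex{1,0,0,0,0} = 2
G(28) = mex{1,1,0,0,0} = 2
P-positions are exactly the n with G(n) = 0.

0, 1, 2, 3, 4, 16, 17, 18, 19, 20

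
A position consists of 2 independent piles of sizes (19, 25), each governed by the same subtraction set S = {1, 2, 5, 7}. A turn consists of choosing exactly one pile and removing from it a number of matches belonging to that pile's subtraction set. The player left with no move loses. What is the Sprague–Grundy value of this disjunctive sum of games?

All piles use S = {1, 2, 5, 7}:
n :  0  1  2  3  4  5  6  7  8  9 10 11 12 13 14 15 16 17 18 19 20 21 22 23 24 25
G :  0  1  2  0  1  2  0  1  2  0  1  2  0  1  2  0  1  2  0  1  2  0  1  2  0  1
Pile A: G(19) = 1.
Pile B: G(25) = 1.
Combined Grundy value = 1 ⊕ 1 = 0.

0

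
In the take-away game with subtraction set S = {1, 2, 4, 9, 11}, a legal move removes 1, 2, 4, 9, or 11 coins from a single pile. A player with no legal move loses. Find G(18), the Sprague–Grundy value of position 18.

G(0) = 0
G(1) = mex{0} = 1
G(2) = mex{1,0} = 2
G(3) = mex{2,1} = 0
G(4) = mex{0,2,0} = 1
G(5) = mex{1,0,1} = 2
G(6) = mex{2,1,2} = 0
G(7) = mex{0,2,0} = 1
G(8) = mex{1,0,1} = 2
G(9) = mex{2,1,2,0} = 3
G(10) = mex{3,2,0,1} = 4
G(11) = mex{4,3,1,2,0} = 5
G(12) = mex{5,4,2,0,1} = 3
G(13) = mex{3,5,3,1,2} = 0
G(14) = mex{0,3,4,2,0} = 1
G(15) = mex{1,0,5,0,1} = 2
G(16) = mex{2,1,3,1,2} = 0
G(17) = mex{0,2,0,2,0} = 1
G(18) = mex{1,0,1,3,1} = 2

2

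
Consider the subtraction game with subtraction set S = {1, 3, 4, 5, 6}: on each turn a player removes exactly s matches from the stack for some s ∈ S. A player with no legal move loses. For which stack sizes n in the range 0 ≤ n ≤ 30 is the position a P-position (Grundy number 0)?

0, 2, 9, 11, 18, 20, 27, 29

G(0) = 0
G(1) = mex{0} = 1
G(2) = mex{1} = 0
G(3) = mex{0,0} = 1
G(4) = mex{1,1,0} = 2
G(5) = mex{2,0,1,0} = 3
G(6) = mex{3,1,0,1,0} = 2
G(7) = mex{2,2,1,0,1} = 3
G(8) = mex{3,3,2,1,0} = 4
G(9) = mex{4,2,3,2,1} = 0
G(10) = mex{0,3,2,3,2} = 1
G(11) = mex{1,4,3,2,3} = 0
G(12) = mex{0,0,4,3,2} = 1
G(13) = mex{1,1,0,4,3} = 2
G(14) = mex{2,0,1,0,4} = 3
G(15) = mex{3,1,0,1,0} = 2
G(16) = mex{2,2,1,0,1} = 3
G(17) = mex{3,3,2,1,0} = 4
G(18) = mex{4,2,3,2,1} = 0
G(19) = mex{0,3,2,3,2} = 1
G(20) = mex{1,4,3,2,3} = 0
G(21) = mex{0,0,4,3,2} = 1
G(22) = mex{1,1,0,4,3} = 2
G(23) = mex{2,0,1,0,4} = 3
G(24) = mex{3,1,0,1,0} = 2
G(25) = mex{2,2,1,0,1} = 3
G(26) = mex{3,3,2,1,0} = 4
G(27) = mex{4,2,3,2,1} = 0
G(28) = mex{0,3,2,3,2} = 1
G(29) = mex{1,4,3,2,3} = 0
G(30) = mex{0,0,4,3,2} = 1
P-positions are exactly the n with G(n) = 0.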